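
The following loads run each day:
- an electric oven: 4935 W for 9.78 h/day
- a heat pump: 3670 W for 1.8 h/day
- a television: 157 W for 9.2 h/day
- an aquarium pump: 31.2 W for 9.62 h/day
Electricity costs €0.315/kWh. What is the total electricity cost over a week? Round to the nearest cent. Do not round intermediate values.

€124.84

electric oven: 4935 W × 9.78 h × 7 d = 337,850 Wh = 337.9 kWh
heat pump: 3670 W × 1.8 h × 7 d = 46,242 Wh = 46.24 kWh
television: 157 W × 9.2 h × 7 d = 10,111 Wh = 10.11 kWh
aquarium pump: 31.2 W × 9.62 h × 7 d = 2,101 Wh = 2.101 kWh
Total energy = 337.9 + 46.24 + 10.11 + 2.101 = 396.3 kWh
Cost = 396.3 kWh × €0.315 = €124.84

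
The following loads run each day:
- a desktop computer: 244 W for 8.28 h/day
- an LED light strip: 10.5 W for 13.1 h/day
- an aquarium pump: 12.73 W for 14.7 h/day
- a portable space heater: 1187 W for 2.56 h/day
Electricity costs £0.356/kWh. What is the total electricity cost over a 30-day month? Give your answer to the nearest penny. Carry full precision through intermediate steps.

£57.50

desktop computer: 244 W × 8.28 h × 30 d = 60,610 Wh = 60.61 kWh
LED light strip: 10.5 W × 13.1 h × 30 d = 4,126 Wh = 4.126 kWh
aquarium pump: 12.73 W × 14.7 h × 30 d = 5,614 Wh = 5.614 kWh
portable space heater: 1187 W × 2.56 h × 30 d = 91,162 Wh = 91.16 kWh
Total energy = 60.61 + 4.126 + 5.614 + 91.16 = 161.5 kWh
Cost = 161.5 kWh × £0.356 = £57.50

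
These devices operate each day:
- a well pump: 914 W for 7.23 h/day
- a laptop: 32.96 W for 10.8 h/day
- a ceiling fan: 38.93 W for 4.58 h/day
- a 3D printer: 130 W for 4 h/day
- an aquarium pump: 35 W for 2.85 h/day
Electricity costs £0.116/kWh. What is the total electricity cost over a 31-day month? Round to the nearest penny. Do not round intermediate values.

well pump: 914 W × 7.23 h × 31 d = 204,855 Wh = 204.9 kWh
laptop: 32.96 W × 10.8 h × 31 d = 11,035 Wh = 11.04 kWh
ceiling fan: 38.93 W × 4.58 h × 31 d = 5,527 Wh = 5.527 kWh
3D printer: 130 W × 4 h × 31 d = 16,120 Wh = 16.12 kWh
aquarium pump: 35 W × 2.85 h × 31 d = 3,092 Wh = 3.092 kWh
Total energy = 204.9 + 11.04 + 5.527 + 16.12 + 3.092 = 240.6 kWh
Cost = 240.6 kWh × £0.116 = £27.91

£27.91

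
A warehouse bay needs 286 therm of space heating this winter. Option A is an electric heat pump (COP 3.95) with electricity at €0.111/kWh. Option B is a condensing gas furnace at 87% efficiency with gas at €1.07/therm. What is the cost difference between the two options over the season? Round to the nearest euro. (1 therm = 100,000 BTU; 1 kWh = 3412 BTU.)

Heat load = 286 therm × 100,000 = 28,600,000 BTU
Gas: input = 28,600,000 / 0.87 = 32,873,563 BTU = 328.7 therm → 328.7 × €1.07 = €351.75
Heat pump: 28,600,000 BTU / 3412 = 8,382 kWh heat; / 3.95 = 2,122 kWh in → × €0.111 = €235.55
Difference = |€351.75 − €235.55| = €116.20 ≈ €116

€116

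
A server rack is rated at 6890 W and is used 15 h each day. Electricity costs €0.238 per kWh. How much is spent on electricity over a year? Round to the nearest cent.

Energy = 6890 W × 15 h/day × 365 days = 37,722,750 Wh = 37,720 kWh
Cost = 37,720 kWh × €0.238/kWh = €8,978.01

€8978.01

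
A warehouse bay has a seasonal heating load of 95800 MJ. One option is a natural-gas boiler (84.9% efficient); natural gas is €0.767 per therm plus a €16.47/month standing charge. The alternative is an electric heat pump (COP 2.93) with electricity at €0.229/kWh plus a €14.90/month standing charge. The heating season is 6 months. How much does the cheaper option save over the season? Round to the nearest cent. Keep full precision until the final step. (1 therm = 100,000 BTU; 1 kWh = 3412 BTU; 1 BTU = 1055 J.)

Heat load = 95800 MJ = 95,800,000,000 J / 1055 = 90,805,687 BTU
Gas: input = 90,805,687 / 0.849 = 106,956,051 BTU = 1,070 therm → 1,070 × €0.767 = €820.35; + 6 × €16.47 standing = €919.17
Heat pump: 90,805,687 BTU / 3412 = 26,610 kWh heat; / 2.93 = 9,083 kWh in → × €0.229 = €2,080.04; + 6 × €14.90 standing = €2,169.44
Difference = |€919.17 − €2,169.44| = €1,250.27

€1250.27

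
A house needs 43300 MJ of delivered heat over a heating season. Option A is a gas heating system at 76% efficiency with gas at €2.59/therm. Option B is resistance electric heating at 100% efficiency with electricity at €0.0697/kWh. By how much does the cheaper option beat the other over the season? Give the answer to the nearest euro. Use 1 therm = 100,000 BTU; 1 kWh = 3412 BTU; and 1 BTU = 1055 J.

€560

Heat load = 43300 MJ = 43,300,000,000 J / 1055 = 41,042,654 BTU
Gas: input = 41,042,654 / 0.760 = 54,003,492 BTU = 540 therm → 540 × €2.59 = €1,398.69
Electric: 41,042,654 BTU / 3412 = 12,030 kWh → × €0.0697 = €838.42
Difference = |€1,398.69 − €838.42| = €560.28 ≈ €560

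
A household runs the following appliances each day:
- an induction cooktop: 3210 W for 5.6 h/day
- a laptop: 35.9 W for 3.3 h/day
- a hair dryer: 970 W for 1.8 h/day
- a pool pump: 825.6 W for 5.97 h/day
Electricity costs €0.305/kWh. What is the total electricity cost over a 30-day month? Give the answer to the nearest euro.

induction cooktop: 3210 W × 5.6 h × 30 d = 539,280 Wh = 539.3 kWh
laptop: 35.9 W × 3.3 h × 30 d = 3,554 Wh = 3.554 kWh
hair dryer: 970 W × 1.8 h × 30 d = 52,380 Wh = 52.38 kWh
pool pump: 825.6 W × 5.97 h × 30 d = 147,865 Wh = 147.9 kWh
Total energy = 539.3 + 3.554 + 52.38 + 147.9 = 743.1 kWh
Cost = 743.1 kWh × €0.305 = €226.64 ≈ €227

€227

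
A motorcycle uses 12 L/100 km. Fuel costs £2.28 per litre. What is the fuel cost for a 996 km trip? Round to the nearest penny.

Fuel = 12 L/100 km × 996 km / 100 = 119.5 L
Cost = 119.5 L × £2.28/L = £272.51

£272.51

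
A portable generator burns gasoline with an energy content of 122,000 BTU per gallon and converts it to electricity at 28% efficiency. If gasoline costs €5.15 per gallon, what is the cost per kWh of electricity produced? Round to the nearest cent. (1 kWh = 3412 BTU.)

€0.51

Electrical output per gallon = 122,000 BTU × 0.28 / 3412 BTU/kWh = 10.01 kWh
Cost per kWh = €5.15 / 10.01 kWh = €0.514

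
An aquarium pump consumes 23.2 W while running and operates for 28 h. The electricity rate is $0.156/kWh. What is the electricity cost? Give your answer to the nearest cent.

Energy = 23.2 W × 28 h = 650 Wh = 0.6496 kWh
Cost = 0.6496 kWh × $0.156/kWh = $0.10

$0.10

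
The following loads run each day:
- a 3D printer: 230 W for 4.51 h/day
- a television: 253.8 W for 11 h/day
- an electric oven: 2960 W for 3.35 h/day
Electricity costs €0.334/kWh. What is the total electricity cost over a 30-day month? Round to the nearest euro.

3D printer: 230 W × 4.51 h × 30 d = 31,119 Wh = 31.12 kWh
television: 253.8 W × 11 h × 30 d = 83,754 Wh = 83.75 kWh
electric oven: 2960 W × 3.35 h × 30 d = 297,480 Wh = 297.5 kWh
Total energy = 31.12 + 83.75 + 297.5 = 412.4 kWh
Cost = 412.4 kWh × €0.334 = €137.73 ≈ €138

€138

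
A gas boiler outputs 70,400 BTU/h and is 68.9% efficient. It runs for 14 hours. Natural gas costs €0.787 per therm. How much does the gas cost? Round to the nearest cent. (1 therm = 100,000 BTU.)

Heat delivered = 70,400 BTU/h × 14 h = 985,600 BTU
Gas input = 985,600 / 0.689 = 1,430,479 BTU
= 1,430,479 / 100,000 = 14.3 therm
Cost = 14.3 × €0.787/therm = €11.26

€11.26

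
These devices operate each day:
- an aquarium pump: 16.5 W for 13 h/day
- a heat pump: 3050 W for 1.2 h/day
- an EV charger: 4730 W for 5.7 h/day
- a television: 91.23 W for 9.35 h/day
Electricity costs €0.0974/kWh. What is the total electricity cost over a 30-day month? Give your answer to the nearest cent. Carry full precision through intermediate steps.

€92.59

aquarium pump: 16.5 W × 13 h × 30 d = 6,435 Wh = 6.435 kWh
heat pump: 3050 W × 1.2 h × 30 d = 109,800 Wh = 109.8 kWh
EV charger: 4730 W × 5.7 h × 30 d = 808,830 Wh = 808.8 kWh
television: 91.23 W × 9.35 h × 30 d = 25,590 Wh = 25.59 kWh
Total energy = 6.435 + 109.8 + 808.8 + 25.59 = 950.7 kWh
Cost = 950.7 kWh × €0.0974 = €92.59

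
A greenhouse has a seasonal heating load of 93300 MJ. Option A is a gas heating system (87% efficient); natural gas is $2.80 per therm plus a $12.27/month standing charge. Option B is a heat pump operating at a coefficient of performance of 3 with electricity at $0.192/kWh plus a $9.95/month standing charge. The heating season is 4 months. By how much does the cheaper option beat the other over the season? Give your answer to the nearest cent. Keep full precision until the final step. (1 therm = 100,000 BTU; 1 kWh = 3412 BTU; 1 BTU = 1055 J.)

$1196.67

Heat load = 93300 MJ = 93,300,000,000 J / 1055 = 88,436,019 BTU
Gas: input = 88,436,019 / 0.87 = 101,650,597 BTU = 1,017 therm → 1,017 × $2.80 = $2,846.22; + 4 × $12.27 standing = $2,895.30
Heat pump: 88,436,019 BTU / 3412 = 25,920 kWh heat; / 3 = 8,640 kWh in → × $0.192 = $1,658.82; + 4 × $9.95 standing = $1,698.62
Difference = |$2,895.30 − $1,698.62| = $1,196.67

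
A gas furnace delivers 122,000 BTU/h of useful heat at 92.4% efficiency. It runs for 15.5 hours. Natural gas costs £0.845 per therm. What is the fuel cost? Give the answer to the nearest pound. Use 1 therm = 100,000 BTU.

£17

Heat delivered = 122,000 BTU/h × 15.5 h = 1,891,000 BTU
Gas input = 1,891,000 / 0.924 = 2,046,537 BTU
= 2,046,537 / 100,000 = 20.47 therm
Cost = 20.47 × £0.845/therm = £17.29 ≈ £17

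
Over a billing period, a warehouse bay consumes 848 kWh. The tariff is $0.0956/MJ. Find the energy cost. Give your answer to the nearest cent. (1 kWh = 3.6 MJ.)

$291.85

848 kWh × (3.6 MJ/kWh) = 3,053 MJ
Cost = 3,053 MJ × $0.0956/MJ = $291.85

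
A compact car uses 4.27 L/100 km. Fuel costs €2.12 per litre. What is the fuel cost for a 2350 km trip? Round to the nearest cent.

€212.73

Fuel = 4.27 L/100 km × 2350 km / 100 = 100.3 L
Cost = 100.3 L × €2.12/L = €212.73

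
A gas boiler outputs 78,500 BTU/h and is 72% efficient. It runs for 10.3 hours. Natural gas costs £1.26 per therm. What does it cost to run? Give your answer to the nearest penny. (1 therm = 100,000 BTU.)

Heat delivered = 78,500 BTU/h × 10.3 h = 808,550 BTU
Gas input = 808,550 / 0.72 = 1,122,986 BTU
= 1,122,986 / 100,000 = 11.23 therm
Cost = 11.23 × £1.26/therm = £14.15

£14.15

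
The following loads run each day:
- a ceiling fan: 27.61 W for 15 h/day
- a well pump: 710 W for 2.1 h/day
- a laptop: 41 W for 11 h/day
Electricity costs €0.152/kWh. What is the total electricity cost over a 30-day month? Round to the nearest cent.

ceiling fan: 27.61 W × 15 h × 30 d = 12,424 Wh = 12.42 kWh
well pump: 710 W × 2.1 h × 30 d = 44,730 Wh = 44.73 kWh
laptop: 41 W × 11 h × 30 d = 13,530 Wh = 13.53 kWh
Total energy = 12.42 + 44.73 + 13.53 = 70.68 kWh
Cost = 70.68 kWh × €0.152 = €10.74

€10.74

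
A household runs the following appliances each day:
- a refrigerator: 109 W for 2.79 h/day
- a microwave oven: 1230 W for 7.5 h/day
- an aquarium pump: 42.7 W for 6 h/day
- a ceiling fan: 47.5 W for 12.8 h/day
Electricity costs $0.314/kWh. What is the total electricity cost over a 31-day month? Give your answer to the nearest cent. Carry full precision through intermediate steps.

$101.17

refrigerator: 109 W × 2.79 h × 31 d = 9,427 Wh = 9.427 kWh
microwave oven: 1230 W × 7.5 h × 31 d = 285,975 Wh = 286 kWh
aquarium pump: 42.7 W × 6 h × 31 d = 7,942 Wh = 7.942 kWh
ceiling fan: 47.5 W × 12.8 h × 31 d = 18,848 Wh = 18.85 kWh
Total energy = 9.427 + 286 + 7.942 + 18.85 = 322.2 kWh
Cost = 322.2 kWh × $0.314 = $101.17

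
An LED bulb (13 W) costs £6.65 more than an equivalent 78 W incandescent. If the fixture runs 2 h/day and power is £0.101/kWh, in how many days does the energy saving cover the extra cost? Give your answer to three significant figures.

Power saved = 78 − 13 = 65 W
Daily energy saved = 65 W × 2 h = 130 Wh = 0.13 kWh
Daily savings = 0.13 × £0.101 = £0.0131
Payback = £6.65 / £0.0131 per day = 506.5 days

506 days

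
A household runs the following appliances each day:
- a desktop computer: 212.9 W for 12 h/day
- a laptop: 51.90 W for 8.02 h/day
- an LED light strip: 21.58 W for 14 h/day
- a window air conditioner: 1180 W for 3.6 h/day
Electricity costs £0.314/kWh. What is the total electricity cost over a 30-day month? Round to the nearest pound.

desktop computer: 212.9 W × 12 h × 30 d = 76,644 Wh = 76.64 kWh
laptop: 51.90 W × 8.02 h × 30 d = 12,487 Wh = 12.49 kWh
LED light strip: 21.58 W × 14 h × 30 d = 9,064 Wh = 9.064 kWh
window air conditioner: 1180 W × 3.6 h × 30 d = 127,440 Wh = 127.4 kWh
Total energy = 76.64 + 12.49 + 9.064 + 127.4 = 225.6 kWh
Cost = 225.6 kWh × £0.314 = £70.85 ≈ £71

£71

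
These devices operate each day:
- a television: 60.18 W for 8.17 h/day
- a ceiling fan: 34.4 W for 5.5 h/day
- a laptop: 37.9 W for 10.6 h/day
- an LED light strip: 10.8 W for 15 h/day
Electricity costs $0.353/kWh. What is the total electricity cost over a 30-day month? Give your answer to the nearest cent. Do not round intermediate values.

$13.18

television: 60.18 W × 8.17 h × 30 d = 14,750 Wh = 14.75 kWh
ceiling fan: 34.4 W × 5.5 h × 30 d = 5,676 Wh = 5.676 kWh
laptop: 37.9 W × 10.6 h × 30 d = 12,052 Wh = 12.05 kWh
LED light strip: 10.8 W × 15 h × 30 d = 4,860 Wh = 4.86 kWh
Total energy = 14.75 + 5.676 + 12.05 + 4.86 = 37.34 kWh
Cost = 37.34 kWh × $0.353 = $13.18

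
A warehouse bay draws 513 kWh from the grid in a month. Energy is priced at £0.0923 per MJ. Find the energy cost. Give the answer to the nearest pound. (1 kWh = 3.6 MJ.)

513 kWh × (3.6 MJ/kWh) = 1,847 MJ
Cost = 1,847 MJ × £0.0923/MJ = £170.46 ≈ £170

£170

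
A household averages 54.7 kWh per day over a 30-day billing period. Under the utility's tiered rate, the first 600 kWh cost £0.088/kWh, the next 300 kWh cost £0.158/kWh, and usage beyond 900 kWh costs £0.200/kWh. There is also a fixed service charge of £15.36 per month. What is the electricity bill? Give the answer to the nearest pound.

£264

Usage = 54.7 kWh/day × 30 days = 1641 kWh
First 600 kWh × £0.088 = £52.80
Next 300 kWh × £0.158 = £47.40
Remaining 741 kWh × £0.200 = £148.20
Energy charge = £248.40; + service £15.36 = £263.76 ≈ £264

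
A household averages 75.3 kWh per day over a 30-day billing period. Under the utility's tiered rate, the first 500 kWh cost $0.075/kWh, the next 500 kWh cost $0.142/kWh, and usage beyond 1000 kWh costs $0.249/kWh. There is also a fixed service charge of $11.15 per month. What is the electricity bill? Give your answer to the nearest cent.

Usage = 75.3 kWh/day × 30 days = 2259 kWh
First 500 kWh × $0.075 = $37.50
Next 500 kWh × $0.142 = $71.00
Remaining 1259 kWh × $0.249 = $313.49
Energy charge = $421.99; + service $11.15 = $433.14

$433.14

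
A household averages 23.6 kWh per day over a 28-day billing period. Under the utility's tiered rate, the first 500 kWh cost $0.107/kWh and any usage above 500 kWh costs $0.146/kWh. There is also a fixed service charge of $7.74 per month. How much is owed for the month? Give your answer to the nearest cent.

$84.72

Usage = 23.6 kWh/day × 28 days = 660.8 kWh
First 500 kWh × $0.107 = $53.50
Remaining 160.8 kWh × $0.146 = $23.48
Energy charge = $76.98; + service $7.74 = $84.72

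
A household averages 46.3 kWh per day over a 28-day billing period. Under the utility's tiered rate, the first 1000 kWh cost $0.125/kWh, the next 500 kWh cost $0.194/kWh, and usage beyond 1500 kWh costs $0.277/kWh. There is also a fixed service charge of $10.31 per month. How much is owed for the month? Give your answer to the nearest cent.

Usage = 46.3 kWh/day × 28 days = 1296.4 kWh
First 1000 kWh × $0.125 = $125.00
Next 296.4 kWh × $0.194 = $57.50
Remaining tier: 0 kWh (not reached)
Energy charge = $182.50; + service $10.31 = $192.81

$192.81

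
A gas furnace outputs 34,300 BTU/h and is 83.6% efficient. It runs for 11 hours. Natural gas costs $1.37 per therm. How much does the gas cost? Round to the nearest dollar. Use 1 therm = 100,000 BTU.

Heat delivered = 34,300 BTU/h × 11 h = 377,300 BTU
Gas input = 377,300 / 0.836 = 451,316 BTU
= 451,316 / 100,000 = 4.513 therm
Cost = 4.513 × $1.37/therm = $6.18 ≈ $6

$6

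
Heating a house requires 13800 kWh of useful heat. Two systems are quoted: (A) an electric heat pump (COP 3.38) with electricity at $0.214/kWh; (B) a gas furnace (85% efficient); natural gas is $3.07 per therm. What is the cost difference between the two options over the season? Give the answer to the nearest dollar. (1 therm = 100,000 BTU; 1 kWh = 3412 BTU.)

$827

Heat load = 13800 kWh × 3412 = 47,085,600 BTU
Gas: input = 47,085,600 / 0.85 = 55,394,824 BTU = 553.9 therm → 553.9 × $3.07 = $1,700.62
Heat pump: 47,085,600 BTU / 3412 = 13,800 kWh heat; / 3.38 = 4,083 kWh in → × $0.214 = $873.73
Difference = |$1,700.62 − $873.73| = $826.89 ≈ $827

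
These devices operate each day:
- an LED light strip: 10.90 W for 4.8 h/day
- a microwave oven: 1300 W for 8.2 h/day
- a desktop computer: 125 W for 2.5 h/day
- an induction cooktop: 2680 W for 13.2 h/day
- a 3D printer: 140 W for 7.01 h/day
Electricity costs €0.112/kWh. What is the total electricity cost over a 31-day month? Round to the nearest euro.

€165

LED light strip: 10.90 W × 4.8 h × 31 d = 1,622 Wh = 1.622 kWh
microwave oven: 1300 W × 8.2 h × 31 d = 330,460 Wh = 330.5 kWh
desktop computer: 125 W × 2.5 h × 31 d = 9,688 Wh = 9.688 kWh
induction cooktop: 2680 W × 13.2 h × 31 d = 1,096,656 Wh = 1,097 kWh
3D printer: 140 W × 7.01 h × 31 d = 30,423 Wh = 30.42 kWh
Total energy = 1.622 + 330.5 + 9.688 + 1,097 + 30.42 = 1,469 kWh
Cost = 1,469 kWh × €0.112 = €164.51 ≈ €165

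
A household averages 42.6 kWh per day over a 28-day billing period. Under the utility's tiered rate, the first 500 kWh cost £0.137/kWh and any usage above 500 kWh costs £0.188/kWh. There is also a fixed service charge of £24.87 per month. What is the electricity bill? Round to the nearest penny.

Usage = 42.6 kWh/day × 28 days = 1192.8 kWh
First 500 kWh × £0.137 = £68.50
Remaining 692.8 kWh × £0.188 = £130.25
Energy charge = £198.75; + service £24.87 = £223.62

£223.62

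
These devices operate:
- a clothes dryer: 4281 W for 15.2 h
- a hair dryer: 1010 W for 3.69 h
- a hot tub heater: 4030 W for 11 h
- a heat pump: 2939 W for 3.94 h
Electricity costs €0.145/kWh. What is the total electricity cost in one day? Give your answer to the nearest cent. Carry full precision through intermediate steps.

clothes dryer: 4281 W × 15.2 h = 65,071 Wh = 65.07 kWh
hair dryer: 1010 W × 3.69 h = 3,727 Wh = 3.727 kWh
hot tub heater: 4030 W × 11 h = 44,330 Wh = 44.33 kWh
heat pump: 2939 W × 3.94 h = 11,580 Wh = 11.58 kWh
Total energy = 65.07 + 3.727 + 44.33 + 11.58 = 124.7 kWh
Cost = 124.7 kWh × €0.145 = €18.08

€18.08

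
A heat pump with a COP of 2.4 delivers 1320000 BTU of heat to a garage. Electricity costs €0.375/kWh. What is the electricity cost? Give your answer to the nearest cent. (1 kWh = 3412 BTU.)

€60.45

Heat delivered = 1,320,000 BTU / 3412 = 386.9 kWh
Electrical input = 386.9 kWh / 2.4 = 161.2 kWh
Cost = 161.2 × €0.375/kWh = €60.45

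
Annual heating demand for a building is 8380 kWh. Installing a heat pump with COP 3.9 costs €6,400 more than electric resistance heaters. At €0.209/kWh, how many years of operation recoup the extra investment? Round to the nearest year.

Resistance: 8380 kWh × €0.209 = €1,751.42/yr
Heat pump: 8380 / 3.9 = 2149 kWh in → × €0.209 = €449.08/yr
Annual savings = €1,302.34
Payback = €6,400 / €1,302.34 = 4.91 years

5 years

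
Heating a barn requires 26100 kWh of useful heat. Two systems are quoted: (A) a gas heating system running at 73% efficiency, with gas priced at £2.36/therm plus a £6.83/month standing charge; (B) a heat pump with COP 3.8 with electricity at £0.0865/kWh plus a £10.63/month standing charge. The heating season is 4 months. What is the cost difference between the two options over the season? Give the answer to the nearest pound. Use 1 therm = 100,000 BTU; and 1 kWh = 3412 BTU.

Heat load = 26100 kWh × 3412 = 89,053,200 BTU
Gas: input = 89,053,200 / 0.73 = 121,990,685 BTU = 1,220 therm → 1,220 × £2.36 = £2,878.98; + 4 × £6.83 standing = £2,906.30
Heat pump: 89,053,200 BTU / 3412 = 26,100 kWh heat; / 3.8 = 6,868 kWh in → × £0.0865 = £594.12; + 4 × £10.63 standing = £636.64
Difference = |£2,906.30 − £636.64| = £2,269.66 ≈ £2270

£2270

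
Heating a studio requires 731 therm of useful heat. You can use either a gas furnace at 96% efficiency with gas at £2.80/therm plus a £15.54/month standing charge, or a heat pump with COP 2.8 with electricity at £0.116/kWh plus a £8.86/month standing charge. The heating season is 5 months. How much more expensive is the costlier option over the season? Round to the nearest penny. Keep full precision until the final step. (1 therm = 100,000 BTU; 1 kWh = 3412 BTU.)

Heat load = 731 therm × 100,000 = 73,100,000 BTU
Gas: input = 73,100,000 / 0.96 = 76,145,833 BTU = 761.5 therm → 761.5 × £2.80 = £2,132.08; + 5 × £15.54 standing = £2,209.78
Heat pump: 73,100,000 BTU / 3412 = 21,420 kWh heat; / 2.8 = 7,652 kWh in → × £0.116 = £887.58; + 5 × £8.86 standing = £931.88
Difference = |£2,209.78 − £931.88| = £1,277.90

£1277.90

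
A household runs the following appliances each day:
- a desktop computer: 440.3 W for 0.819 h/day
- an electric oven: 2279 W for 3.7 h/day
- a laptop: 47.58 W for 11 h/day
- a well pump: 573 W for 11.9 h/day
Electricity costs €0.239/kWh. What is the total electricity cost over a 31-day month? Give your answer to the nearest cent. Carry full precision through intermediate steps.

desktop computer: 440.3 W × 0.819 h × 31 d = 11,179 Wh = 11.18 kWh
electric oven: 2279 W × 3.7 h × 31 d = 261,401 Wh = 261.4 kWh
laptop: 47.58 W × 11 h × 31 d = 16,225 Wh = 16.22 kWh
well pump: 573 W × 11.9 h × 31 d = 211,380 Wh = 211.4 kWh
Total energy = 11.18 + 261.4 + 16.22 + 211.4 = 500.2 kWh
Cost = 500.2 kWh × €0.239 = €119.54

€119.54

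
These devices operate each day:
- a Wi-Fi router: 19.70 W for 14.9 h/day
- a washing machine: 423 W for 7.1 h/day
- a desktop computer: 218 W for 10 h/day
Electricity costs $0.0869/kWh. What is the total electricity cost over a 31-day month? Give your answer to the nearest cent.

Wi-Fi router: 19.70 W × 14.9 h × 31 d = 9,099 Wh = 9.099 kWh
washing machine: 423 W × 7.1 h × 31 d = 93,102 Wh = 93.1 kWh
desktop computer: 218 W × 10 h × 31 d = 67,580 Wh = 67.58 kWh
Total energy = 9.099 + 93.1 + 67.58 = 169.8 kWh
Cost = 169.8 kWh × $0.0869 = $14.75

$14.75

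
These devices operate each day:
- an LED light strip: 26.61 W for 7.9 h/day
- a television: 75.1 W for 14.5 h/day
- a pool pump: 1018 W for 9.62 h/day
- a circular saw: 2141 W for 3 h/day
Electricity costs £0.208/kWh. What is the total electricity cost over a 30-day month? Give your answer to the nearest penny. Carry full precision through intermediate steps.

£109.30

LED light strip: 26.61 W × 7.9 h × 30 d = 6,307 Wh = 6.307 kWh
television: 75.1 W × 14.5 h × 30 d = 32,668 Wh = 32.67 kWh
pool pump: 1018 W × 9.62 h × 30 d = 293,795 Wh = 293.8 kWh
circular saw: 2141 W × 3 h × 30 d = 192,690 Wh = 192.7 kWh
Total energy = 6.307 + 32.67 + 293.8 + 192.7 = 525.5 kWh
Cost = 525.5 kWh × £0.208 = £109.30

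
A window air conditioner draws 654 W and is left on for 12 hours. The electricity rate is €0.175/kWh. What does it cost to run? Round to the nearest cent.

€1.37

Energy = 654 W × 12 h = 7,848 Wh = 7.848 kWh
Cost = 7.848 kWh × €0.175/kWh = €1.37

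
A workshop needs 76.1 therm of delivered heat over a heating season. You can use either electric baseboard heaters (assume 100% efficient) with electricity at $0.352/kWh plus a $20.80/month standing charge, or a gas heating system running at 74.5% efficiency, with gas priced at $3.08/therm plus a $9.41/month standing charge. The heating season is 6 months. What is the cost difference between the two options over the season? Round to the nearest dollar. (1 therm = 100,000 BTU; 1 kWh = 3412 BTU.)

$539

Heat load = 76.1 therm × 100,000 = 7,610,000 BTU
Gas: input = 7,610,000 / 0.745 = 10,214,765 BTU = 102.1 therm → 102.1 × $3.08 = $314.61; + 6 × $9.41 standing = $371.07
Electric: 7,610,000 BTU / 3412 = 2,230 kWh → × $0.352 = $785.09; + 6 × $20.80 standing = $909.89
Difference = |$371.07 − $909.89| = $538.81 ≈ $539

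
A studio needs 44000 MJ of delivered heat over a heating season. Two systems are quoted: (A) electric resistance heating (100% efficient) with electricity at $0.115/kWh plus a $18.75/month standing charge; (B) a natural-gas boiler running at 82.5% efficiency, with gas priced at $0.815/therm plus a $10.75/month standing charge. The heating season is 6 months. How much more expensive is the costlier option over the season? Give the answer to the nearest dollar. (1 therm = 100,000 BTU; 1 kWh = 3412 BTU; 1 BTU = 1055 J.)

Heat load = 44000 MJ = 44,000,000,000 J / 1055 = 41,706,161 BTU
Gas: input = 41,706,161 / 0.825 = 50,552,923 BTU = 505.5 therm → 505.5 × $0.815 = $412.01; + 6 × $10.75 standing = $476.51
Electric: 41,706,161 BTU / 3412 = 12,220 kWh → × $0.115 = $1,405.69; + 6 × $18.75 standing = $1,518.19
Difference = |$476.51 − $1,518.19| = $1,041.68 ≈ $1042

$1042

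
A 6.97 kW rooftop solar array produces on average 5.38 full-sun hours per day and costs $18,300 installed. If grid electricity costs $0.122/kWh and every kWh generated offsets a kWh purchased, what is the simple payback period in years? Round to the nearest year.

Daily generation = 6.97 kW × 5.38 h = 37.5 kWh
Annual generation = 37.5 × 365 = 13687 kWh
Annual savings = 13687 × $0.122 = $1,669.81
Payback = $18,300 / $1,669.81 = 11 years

11 years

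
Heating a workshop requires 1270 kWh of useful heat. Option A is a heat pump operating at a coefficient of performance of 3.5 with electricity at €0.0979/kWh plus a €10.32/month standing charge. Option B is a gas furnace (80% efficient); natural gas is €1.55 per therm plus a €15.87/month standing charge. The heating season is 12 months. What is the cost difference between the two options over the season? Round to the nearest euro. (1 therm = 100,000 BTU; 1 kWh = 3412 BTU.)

Heat load = 1270 kWh × 3412 = 4,333,240 BTU
Gas: input = 4,333,240 / 0.80 = 5,416,550 BTU = 54.17 therm → 54.17 × €1.55 = €83.96; + 12 × €15.87 standing = €274.40
Heat pump: 4,333,240 BTU / 3412 = 1,270 kWh heat; / 3.5 = 362.9 kWh in → × €0.0979 = €35.52; + 12 × €10.32 standing = €159.36
Difference = |€274.40 − €159.36| = €115.03 ≈ €115

€115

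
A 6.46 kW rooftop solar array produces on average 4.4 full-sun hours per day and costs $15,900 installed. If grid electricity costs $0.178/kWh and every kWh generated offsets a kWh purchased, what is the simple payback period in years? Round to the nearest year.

9 years

Daily generation = 6.46 kW × 4.4 h = 28.42 kWh
Annual generation = 28.42 × 365 = 10375 kWh
Annual savings = 10375 × $0.178 = $1,846.71
Payback = $15,900 / $1,846.71 = 8.61 years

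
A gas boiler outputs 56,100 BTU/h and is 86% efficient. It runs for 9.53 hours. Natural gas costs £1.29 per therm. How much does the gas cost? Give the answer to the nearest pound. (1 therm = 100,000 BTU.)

Heat delivered = 56,100 BTU/h × 9.53 h = 534,633 BTU
Gas input = 534,633 / 0.86 = 621,666 BTU
= 621,666 / 100,000 = 6.217 therm
Cost = 6.217 × £1.29/therm = £8.02 ≈ £8

£8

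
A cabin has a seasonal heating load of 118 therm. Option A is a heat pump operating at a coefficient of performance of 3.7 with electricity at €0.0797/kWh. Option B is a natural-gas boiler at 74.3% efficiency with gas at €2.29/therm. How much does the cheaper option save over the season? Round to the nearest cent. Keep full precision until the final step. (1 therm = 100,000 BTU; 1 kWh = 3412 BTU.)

Heat load = 118 therm × 100,000 = 11,800,000 BTU
Gas: input = 11,800,000 / 0.743 = 15,881,561 BTU = 158.8 therm → 158.8 × €2.29 = €363.69
Heat pump: 11,800,000 BTU / 3412 = 3,458 kWh heat; / 3.7 = 934.7 kWh in → × €0.0797 = €74.50
Difference = |€363.69 − €74.50| = €289.19

€289.19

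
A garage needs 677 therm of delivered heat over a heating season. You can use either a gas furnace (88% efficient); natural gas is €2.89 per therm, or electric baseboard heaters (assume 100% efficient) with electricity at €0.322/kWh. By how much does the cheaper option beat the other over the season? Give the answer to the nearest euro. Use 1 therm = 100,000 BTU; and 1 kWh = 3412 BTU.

€4166

Heat load = 677 therm × 100,000 = 67,700,000 BTU
Gas: input = 67,700,000 / 0.88 = 76,931,818 BTU = 769.3 therm → 769.3 × €2.89 = €2,223.33
Electric: 67,700,000 BTU / 3412 = 19,840 kWh → × €0.322 = €6,389.04
Difference = |€2,223.33 − €6,389.04| = €4,165.71 ≈ €4166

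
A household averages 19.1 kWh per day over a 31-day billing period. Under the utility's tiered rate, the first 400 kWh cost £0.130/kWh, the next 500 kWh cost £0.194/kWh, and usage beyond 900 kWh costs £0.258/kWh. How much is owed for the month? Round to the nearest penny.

Usage = 19.1 kWh/day × 31 days = 592.1 kWh
First 400 kWh × £0.130 = £52.00
Next 192.1 kWh × £0.194 = £37.27
Remaining tier: 0 kWh (not reached)
Total = £89.27

£89.27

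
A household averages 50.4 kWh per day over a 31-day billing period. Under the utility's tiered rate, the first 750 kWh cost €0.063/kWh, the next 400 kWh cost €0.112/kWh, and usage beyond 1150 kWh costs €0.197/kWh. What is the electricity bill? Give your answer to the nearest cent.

Usage = 50.4 kWh/day × 31 days = 1562.4 kWh
First 750 kWh × €0.063 = €47.25
Next 400 kWh × €0.112 = €44.80
Remaining 412.4 kWh × €0.197 = €81.24
Total = €173.29

€173.29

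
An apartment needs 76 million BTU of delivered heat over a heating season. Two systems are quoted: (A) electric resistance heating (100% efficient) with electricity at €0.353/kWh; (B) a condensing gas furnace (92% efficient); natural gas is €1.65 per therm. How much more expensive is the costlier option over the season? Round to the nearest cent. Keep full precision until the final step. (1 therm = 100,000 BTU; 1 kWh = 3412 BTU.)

Heat load = 76 × 10⁶ BTU = 76,000,000 BTU
Gas: input = 76,000,000 / 0.92 = 82,608,696 BTU = 826.1 therm → 826.1 × €1.65 = €1,363.04
Electric: 76,000,000 BTU / 3412 = 22,270 kWh → × €0.353 = €7,862.84
Difference = |€1,363.04 − €7,862.84| = €6,499.79

€6499.79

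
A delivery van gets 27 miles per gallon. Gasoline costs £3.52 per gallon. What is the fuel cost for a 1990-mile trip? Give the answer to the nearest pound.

£259

Fuel = 1990 mi / 27 mpg = 73.7 gal
Cost = 73.7 gal × £3.52/gal = £259.44 ≈ £259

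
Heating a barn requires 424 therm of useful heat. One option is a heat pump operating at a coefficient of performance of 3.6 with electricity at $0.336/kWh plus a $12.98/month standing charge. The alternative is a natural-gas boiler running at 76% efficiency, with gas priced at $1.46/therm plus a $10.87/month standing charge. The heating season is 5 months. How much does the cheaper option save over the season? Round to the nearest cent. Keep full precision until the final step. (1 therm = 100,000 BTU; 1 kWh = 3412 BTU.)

Heat load = 424 therm × 100,000 = 42,400,000 BTU
Gas: input = 42,400,000 / 0.76 = 55,789,474 BTU = 557.9 therm → 557.9 × $1.46 = $814.53; + 5 × $10.87 standing = $868.88
Heat pump: 42,400,000 BTU / 3412 = 12,430 kWh heat; / 3.6 = 3,452 kWh in → × $0.336 = $1,159.83; + 5 × $12.98 standing = $1,224.73
Difference = |$868.88 − $1,224.73| = $355.85

$355.85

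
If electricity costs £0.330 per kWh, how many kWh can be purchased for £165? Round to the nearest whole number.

£165 / £0.330 per kWh = 500 kWh

500 kWh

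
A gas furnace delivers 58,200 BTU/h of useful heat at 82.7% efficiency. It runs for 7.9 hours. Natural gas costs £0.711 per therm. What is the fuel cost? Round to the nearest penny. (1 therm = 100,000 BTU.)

£3.95

Heat delivered = 58,200 BTU/h × 7.9 h = 459,780 BTU
Gas input = 459,780 / 0.827 = 555,961 BTU
= 555,961 / 100,000 = 5.56 therm
Cost = 5.56 × £0.711/therm = £3.95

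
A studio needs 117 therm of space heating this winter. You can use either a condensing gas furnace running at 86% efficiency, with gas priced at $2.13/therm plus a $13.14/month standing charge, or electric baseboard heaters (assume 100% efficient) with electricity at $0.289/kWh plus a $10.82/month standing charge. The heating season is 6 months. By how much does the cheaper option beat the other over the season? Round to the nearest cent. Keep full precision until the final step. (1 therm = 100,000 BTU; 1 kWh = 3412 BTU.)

Heat load = 117 therm × 100,000 = 11,700,000 BTU
Gas: input = 11,700,000 / 0.86 = 13,604,651 BTU = 136 therm → 136 × $2.13 = $289.78; + 6 × $13.14 standing = $368.62
Electric: 11,700,000 BTU / 3412 = 3,429 kWh → × $0.289 = $991.00; + 6 × $10.82 standing = $1,055.92
Difference = |$368.62 − $1,055.92| = $687.30

$687.30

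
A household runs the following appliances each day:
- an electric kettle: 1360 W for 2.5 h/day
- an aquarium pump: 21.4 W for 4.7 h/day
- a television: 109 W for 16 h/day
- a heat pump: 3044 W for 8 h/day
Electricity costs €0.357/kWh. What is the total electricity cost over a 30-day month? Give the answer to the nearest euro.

electric kettle: 1360 W × 2.5 h × 30 d = 102,000 Wh = 102 kWh
aquarium pump: 21.4 W × 4.7 h × 30 d = 3,017 Wh = 3.017 kWh
television: 109 W × 16 h × 30 d = 52,320 Wh = 52.32 kWh
heat pump: 3044 W × 8 h × 30 d = 730,560 Wh = 730.6 kWh
Total energy = 102 + 3.017 + 52.32 + 730.6 = 887.9 kWh
Cost = 887.9 kWh × €0.357 = €316.98 ≈ €317

€317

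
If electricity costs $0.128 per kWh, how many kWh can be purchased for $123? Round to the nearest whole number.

$123 / $0.128 per kWh = 960.9 kWh

961 kWh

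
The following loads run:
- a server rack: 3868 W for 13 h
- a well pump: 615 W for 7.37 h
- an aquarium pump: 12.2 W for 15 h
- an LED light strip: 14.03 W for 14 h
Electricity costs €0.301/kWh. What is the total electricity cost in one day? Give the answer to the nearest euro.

€17

server rack: 3868 W × 13 h = 50,284 Wh = 50.28 kWh
well pump: 615 W × 7.37 h = 4,533 Wh = 4.533 kWh
aquarium pump: 12.2 W × 15 h = 183 Wh = 0.183 kWh
LED light strip: 14.03 W × 14 h = 196 Wh = 0.1964 kWh
Total energy = 50.28 + 4.533 + 0.183 + 0.1964 = 55.2 kWh
Cost = 55.2 kWh × €0.301 = €16.61 ≈ €17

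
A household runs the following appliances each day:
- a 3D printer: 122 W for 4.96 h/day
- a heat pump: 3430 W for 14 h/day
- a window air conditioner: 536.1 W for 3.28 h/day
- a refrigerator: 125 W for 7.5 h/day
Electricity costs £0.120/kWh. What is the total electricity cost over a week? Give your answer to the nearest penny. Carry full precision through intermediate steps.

3D printer: 122 W × 4.96 h × 7 d = 4,236 Wh = 4.236 kWh
heat pump: 3430 W × 14 h × 7 d = 336,140 Wh = 336.1 kWh
window air conditioner: 536.1 W × 3.28 h × 7 d = 12,309 Wh = 12.31 kWh
refrigerator: 125 W × 7.5 h × 7 d = 6,562 Wh = 6.562 kWh
Total energy = 4.236 + 336.1 + 12.31 + 6.562 = 359.2 kWh
Cost = 359.2 kWh × £0.120 = £43.11

£43.11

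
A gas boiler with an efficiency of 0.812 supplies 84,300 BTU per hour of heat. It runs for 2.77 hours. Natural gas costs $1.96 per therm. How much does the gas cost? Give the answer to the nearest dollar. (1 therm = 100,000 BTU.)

$6

Heat delivered = 84,300 BTU/h × 2.77 h = 233,511 BTU
Gas input = 233,511 / 0.812 = 287,575 BTU
= 287,575 / 100,000 = 2.876 therm
Cost = 2.876 × $1.96/therm = $5.64 ≈ $6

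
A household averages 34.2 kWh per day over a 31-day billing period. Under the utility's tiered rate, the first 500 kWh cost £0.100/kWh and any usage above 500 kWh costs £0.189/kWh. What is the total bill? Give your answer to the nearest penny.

£155.88

Usage = 34.2 kWh/day × 31 days = 1060.2 kWh
First 500 kWh × £0.100 = £50.00
Remaining 560.2 kWh × £0.189 = £105.88
Total = £155.88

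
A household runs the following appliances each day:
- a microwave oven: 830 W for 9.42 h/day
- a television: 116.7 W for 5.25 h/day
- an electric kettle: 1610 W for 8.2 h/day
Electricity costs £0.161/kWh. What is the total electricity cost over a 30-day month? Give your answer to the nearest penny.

£104.49

microwave oven: 830 W × 9.42 h × 30 d = 234,558 Wh = 234.6 kWh
television: 116.7 W × 5.25 h × 30 d = 18,380 Wh = 18.38 kWh
electric kettle: 1610 W × 8.2 h × 30 d = 396,060 Wh = 396.1 kWh
Total energy = 234.6 + 18.38 + 396.1 = 649 kWh
Cost = 649 kWh × £0.161 = £104.49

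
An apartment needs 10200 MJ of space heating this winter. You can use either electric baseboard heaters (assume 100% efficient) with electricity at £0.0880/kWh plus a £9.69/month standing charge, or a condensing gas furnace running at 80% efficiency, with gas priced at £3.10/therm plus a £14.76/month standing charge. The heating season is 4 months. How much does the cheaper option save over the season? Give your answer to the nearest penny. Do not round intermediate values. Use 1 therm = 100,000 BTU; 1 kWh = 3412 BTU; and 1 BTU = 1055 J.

Heat load = 10200 MJ = 10,200,000,000 J / 1055 = 9,668,246 BTU
Gas: input = 9,668,246 / 0.80 = 12,085,308 BTU = 120.9 therm → 120.9 × £3.10 = £374.64; + 4 × £14.76 standing = £433.68
Electric: 9,668,246 BTU / 3412 = 2,834 kWh → × £0.0880 = £249.36; + 4 × £9.69 standing = £288.12
Difference = |£433.68 − £288.12| = £145.57

£145.57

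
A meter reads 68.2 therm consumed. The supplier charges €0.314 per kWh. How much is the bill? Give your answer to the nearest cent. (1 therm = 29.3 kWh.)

68.2 therm × (29.3 kWh/therm) = 1,998 kWh
Cost = 1,998 kWh × €0.314/kWh = €627.45

€627.45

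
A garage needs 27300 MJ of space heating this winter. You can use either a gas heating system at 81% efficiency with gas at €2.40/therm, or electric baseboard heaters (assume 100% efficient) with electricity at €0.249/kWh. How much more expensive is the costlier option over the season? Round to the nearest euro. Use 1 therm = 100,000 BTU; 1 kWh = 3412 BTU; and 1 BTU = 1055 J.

€1122

Heat load = 27300 MJ = 27,300,000,000 J / 1055 = 25,876,777 BTU
Gas: input = 25,876,777 / 0.81 = 31,946,639 BTU = 319.5 therm → 319.5 × €2.40 = €766.72
Electric: 25,876,777 BTU / 3412 = 7,584 kWh → × €0.249 = €1,888.43
Difference = |€766.72 − €1,888.43| = €1,121.71 ≈ €1122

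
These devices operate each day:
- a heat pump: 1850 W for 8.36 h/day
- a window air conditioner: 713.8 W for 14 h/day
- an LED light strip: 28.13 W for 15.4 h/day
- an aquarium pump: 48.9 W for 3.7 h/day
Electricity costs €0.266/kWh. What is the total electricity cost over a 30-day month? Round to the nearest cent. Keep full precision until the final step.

heat pump: 1850 W × 8.36 h × 30 d = 463,980 Wh = 464 kWh
window air conditioner: 713.8 W × 14 h × 30 d = 299,796 Wh = 299.8 kWh
LED light strip: 28.13 W × 15.4 h × 30 d = 12,996 Wh = 13 kWh
aquarium pump: 48.9 W × 3.7 h × 30 d = 5,428 Wh = 5.428 kWh
Total energy = 464 + 299.8 + 13 + 5.428 = 782.2 kWh
Cost = 782.2 kWh × €0.266 = €208.07

€208.07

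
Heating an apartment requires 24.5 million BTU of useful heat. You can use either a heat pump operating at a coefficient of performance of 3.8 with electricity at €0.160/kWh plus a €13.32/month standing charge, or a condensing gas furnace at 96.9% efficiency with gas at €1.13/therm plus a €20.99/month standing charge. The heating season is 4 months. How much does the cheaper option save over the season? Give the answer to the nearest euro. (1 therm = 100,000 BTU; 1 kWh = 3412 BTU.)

Heat load = 24.5 × 10⁶ BTU = 24,500,000 BTU
Gas: input = 24,500,000 / 0.969 = 25,283,798 BTU = 252.8 therm → 252.8 × €1.13 = €285.71; + 4 × €20.99 standing = €369.67
Heat pump: 24,500,000 BTU / 3412 = 7,181 kWh heat; / 3.8 = 1,890 kWh in → × €0.160 = €302.34; + 4 × €13.32 standing = €355.62
Difference = |€369.67 − €355.62| = €14.05 ≈ €14

€14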